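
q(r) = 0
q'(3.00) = 0.00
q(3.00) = 0.00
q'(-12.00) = 0.00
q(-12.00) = 0.00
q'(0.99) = 0.00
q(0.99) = 0.00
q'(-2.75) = 0.00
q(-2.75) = 0.00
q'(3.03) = 0.00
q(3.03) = 0.00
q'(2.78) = 0.00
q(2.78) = 0.00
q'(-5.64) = 0.00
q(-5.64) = 0.00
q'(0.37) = 0.00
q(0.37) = 0.00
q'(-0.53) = 0.00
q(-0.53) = 0.00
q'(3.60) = 0.00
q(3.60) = 0.00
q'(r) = 0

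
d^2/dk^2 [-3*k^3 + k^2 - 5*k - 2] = 2 - 18*k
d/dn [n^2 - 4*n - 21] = 2*n - 4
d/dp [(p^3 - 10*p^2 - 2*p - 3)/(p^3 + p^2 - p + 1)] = (11*p^4 + 2*p^3 + 24*p^2 - 14*p - 5)/(p^6 + 2*p^5 - p^4 + 3*p^2 - 2*p + 1)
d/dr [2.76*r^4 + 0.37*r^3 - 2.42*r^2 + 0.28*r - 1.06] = 11.04*r^3 + 1.11*r^2 - 4.84*r + 0.28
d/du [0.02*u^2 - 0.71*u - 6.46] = 0.04*u - 0.71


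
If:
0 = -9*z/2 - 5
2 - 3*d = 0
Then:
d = 2/3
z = -10/9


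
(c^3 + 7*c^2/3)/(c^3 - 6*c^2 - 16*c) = c*(3*c + 7)/(3*(c^2 - 6*c - 16))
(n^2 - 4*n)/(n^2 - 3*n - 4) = n/(n + 1)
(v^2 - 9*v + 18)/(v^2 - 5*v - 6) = (v - 3)/(v + 1)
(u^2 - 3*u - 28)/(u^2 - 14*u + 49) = (u + 4)/(u - 7)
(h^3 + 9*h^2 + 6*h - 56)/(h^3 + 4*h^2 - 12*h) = (h^2 + 11*h + 28)/(h*(h + 6))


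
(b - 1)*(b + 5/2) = b^2 + 3*b/2 - 5/2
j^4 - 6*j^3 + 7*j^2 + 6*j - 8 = (j - 4)*(j - 2)*(j - 1)*(j + 1)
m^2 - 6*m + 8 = (m - 4)*(m - 2)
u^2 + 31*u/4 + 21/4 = (u + 3/4)*(u + 7)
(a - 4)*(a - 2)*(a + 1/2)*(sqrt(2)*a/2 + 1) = sqrt(2)*a^4/2 - 11*sqrt(2)*a^3/4 + a^3 - 11*a^2/2 + 5*sqrt(2)*a^2/2 + 2*sqrt(2)*a + 5*a + 4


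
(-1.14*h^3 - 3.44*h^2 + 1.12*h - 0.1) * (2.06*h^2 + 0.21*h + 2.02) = -2.3484*h^5 - 7.3258*h^4 - 0.718*h^3 - 6.9196*h^2 + 2.2414*h - 0.202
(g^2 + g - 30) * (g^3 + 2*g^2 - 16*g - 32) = g^5 + 3*g^4 - 44*g^3 - 108*g^2 + 448*g + 960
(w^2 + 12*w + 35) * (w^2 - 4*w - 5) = w^4 + 8*w^3 - 18*w^2 - 200*w - 175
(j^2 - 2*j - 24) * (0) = 0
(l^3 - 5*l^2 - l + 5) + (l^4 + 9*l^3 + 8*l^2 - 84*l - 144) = l^4 + 10*l^3 + 3*l^2 - 85*l - 139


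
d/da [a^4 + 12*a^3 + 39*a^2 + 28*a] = 4*a^3 + 36*a^2 + 78*a + 28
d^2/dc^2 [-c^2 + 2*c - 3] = -2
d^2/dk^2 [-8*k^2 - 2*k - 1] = -16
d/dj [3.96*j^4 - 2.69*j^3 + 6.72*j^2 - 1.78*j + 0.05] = 15.84*j^3 - 8.07*j^2 + 13.44*j - 1.78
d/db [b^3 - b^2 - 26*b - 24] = 3*b^2 - 2*b - 26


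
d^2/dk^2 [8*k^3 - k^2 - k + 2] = 48*k - 2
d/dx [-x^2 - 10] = -2*x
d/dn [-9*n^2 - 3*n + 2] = -18*n - 3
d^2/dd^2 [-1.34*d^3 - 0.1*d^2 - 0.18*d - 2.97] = -8.04*d - 0.2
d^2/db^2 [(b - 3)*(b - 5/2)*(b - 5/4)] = 6*b - 27/2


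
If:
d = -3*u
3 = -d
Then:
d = -3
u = 1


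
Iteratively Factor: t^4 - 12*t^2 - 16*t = (t - 4)*(t^3 + 4*t^2 + 4*t) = (t - 4)*(t + 2)*(t^2 + 2*t) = t*(t - 4)*(t + 2)*(t + 2)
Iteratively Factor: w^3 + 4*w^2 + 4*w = (w + 2)*(w^2 + 2*w) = (w + 2)^2*(w)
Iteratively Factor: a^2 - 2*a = (a - 2)*(a)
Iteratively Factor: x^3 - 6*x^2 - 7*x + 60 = (x - 5)*(x^2 - x - 12) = (x - 5)*(x + 3)*(x - 4)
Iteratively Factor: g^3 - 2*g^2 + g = (g - 1)*(g^2 - g) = (g - 1)^2*(g)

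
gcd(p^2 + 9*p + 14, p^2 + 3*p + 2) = p + 2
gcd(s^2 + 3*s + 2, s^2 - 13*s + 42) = 1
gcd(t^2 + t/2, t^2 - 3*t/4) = t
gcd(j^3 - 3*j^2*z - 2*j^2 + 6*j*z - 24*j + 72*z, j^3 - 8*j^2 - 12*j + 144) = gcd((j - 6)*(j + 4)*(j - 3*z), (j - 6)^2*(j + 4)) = j^2 - 2*j - 24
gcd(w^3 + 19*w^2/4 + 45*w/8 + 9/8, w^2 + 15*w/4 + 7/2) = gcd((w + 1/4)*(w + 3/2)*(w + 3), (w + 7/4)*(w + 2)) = 1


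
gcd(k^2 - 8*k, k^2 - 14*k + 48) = k - 8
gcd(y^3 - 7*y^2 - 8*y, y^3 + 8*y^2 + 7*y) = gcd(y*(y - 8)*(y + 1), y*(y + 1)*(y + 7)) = y^2 + y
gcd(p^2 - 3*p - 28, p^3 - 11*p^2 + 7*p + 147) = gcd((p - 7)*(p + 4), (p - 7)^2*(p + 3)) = p - 7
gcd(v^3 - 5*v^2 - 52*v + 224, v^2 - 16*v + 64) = v - 8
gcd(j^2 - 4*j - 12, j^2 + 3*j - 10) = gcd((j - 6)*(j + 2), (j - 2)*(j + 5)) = 1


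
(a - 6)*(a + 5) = a^2 - a - 30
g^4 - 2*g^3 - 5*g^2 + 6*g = g*(g - 3)*(g - 1)*(g + 2)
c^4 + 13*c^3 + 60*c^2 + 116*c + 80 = (c + 2)^2*(c + 4)*(c + 5)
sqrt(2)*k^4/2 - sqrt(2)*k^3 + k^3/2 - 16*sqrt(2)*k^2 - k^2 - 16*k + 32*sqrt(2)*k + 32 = (k - 2)*(k - 4*sqrt(2))*(k + 4*sqrt(2))*(sqrt(2)*k/2 + 1/2)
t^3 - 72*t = t*(t - 6*sqrt(2))*(t + 6*sqrt(2))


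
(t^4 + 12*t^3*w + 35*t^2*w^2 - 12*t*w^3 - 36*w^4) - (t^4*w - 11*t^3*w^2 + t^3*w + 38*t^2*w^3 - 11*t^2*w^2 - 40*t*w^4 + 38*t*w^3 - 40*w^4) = -t^4*w + t^4 + 11*t^3*w^2 + 11*t^3*w - 38*t^2*w^3 + 46*t^2*w^2 + 40*t*w^4 - 50*t*w^3 + 4*w^4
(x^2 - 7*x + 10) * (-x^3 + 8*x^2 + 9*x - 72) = -x^5 + 15*x^4 - 57*x^3 - 55*x^2 + 594*x - 720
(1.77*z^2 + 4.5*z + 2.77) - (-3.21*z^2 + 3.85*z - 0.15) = 4.98*z^2 + 0.65*z + 2.92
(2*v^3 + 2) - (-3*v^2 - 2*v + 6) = 2*v^3 + 3*v^2 + 2*v - 4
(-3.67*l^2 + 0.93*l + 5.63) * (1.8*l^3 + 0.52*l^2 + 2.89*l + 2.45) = -6.606*l^5 - 0.2344*l^4 + 0.0112999999999985*l^3 - 3.3762*l^2 + 18.5492*l + 13.7935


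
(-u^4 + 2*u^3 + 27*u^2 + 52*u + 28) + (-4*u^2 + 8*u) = -u^4 + 2*u^3 + 23*u^2 + 60*u + 28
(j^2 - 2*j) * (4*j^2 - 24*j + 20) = 4*j^4 - 32*j^3 + 68*j^2 - 40*j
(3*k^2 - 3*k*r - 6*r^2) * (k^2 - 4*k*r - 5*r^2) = 3*k^4 - 15*k^3*r - 9*k^2*r^2 + 39*k*r^3 + 30*r^4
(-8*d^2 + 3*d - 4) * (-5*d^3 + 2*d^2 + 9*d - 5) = 40*d^5 - 31*d^4 - 46*d^3 + 59*d^2 - 51*d + 20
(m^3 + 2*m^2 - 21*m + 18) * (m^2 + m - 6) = m^5 + 3*m^4 - 25*m^3 - 15*m^2 + 144*m - 108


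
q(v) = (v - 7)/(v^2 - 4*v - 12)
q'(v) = (4 - 2*v)*(v - 7)/(v^2 - 4*v - 12)^2 + 1/(v^2 - 4*v - 12) = (v^2 - 4*v - 2*(v - 7)*(v - 2) - 12)/(-v^2 + 4*v + 12)^2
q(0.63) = 0.45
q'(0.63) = -0.16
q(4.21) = 0.25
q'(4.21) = 0.01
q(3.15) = 0.26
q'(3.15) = -0.03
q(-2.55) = -2.03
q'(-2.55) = -3.72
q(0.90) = 0.41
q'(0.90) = -0.13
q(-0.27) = 0.67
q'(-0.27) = -0.37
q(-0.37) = 0.71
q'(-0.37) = -0.42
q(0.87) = 0.42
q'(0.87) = -0.13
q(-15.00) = -0.08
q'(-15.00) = -0.00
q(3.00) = 0.27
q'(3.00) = -0.03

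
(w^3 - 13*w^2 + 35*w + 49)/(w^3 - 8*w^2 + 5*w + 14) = (w - 7)/(w - 2)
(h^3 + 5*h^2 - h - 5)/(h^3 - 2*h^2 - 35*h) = (h^2 - 1)/(h*(h - 7))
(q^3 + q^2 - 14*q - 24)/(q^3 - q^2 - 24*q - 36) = (q - 4)/(q - 6)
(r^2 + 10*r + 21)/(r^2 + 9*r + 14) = (r + 3)/(r + 2)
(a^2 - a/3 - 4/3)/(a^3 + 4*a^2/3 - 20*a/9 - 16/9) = 3*(a + 1)/(3*a^2 + 8*a + 4)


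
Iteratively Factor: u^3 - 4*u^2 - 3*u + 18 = (u + 2)*(u^2 - 6*u + 9) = (u - 3)*(u + 2)*(u - 3)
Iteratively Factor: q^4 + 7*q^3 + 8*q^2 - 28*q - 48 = (q + 4)*(q^3 + 3*q^2 - 4*q - 12) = (q - 2)*(q + 4)*(q^2 + 5*q + 6) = (q - 2)*(q + 3)*(q + 4)*(q + 2)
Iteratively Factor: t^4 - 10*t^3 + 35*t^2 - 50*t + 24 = (t - 3)*(t^3 - 7*t^2 + 14*t - 8) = (t - 3)*(t - 2)*(t^2 - 5*t + 4) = (t - 3)*(t - 2)*(t - 1)*(t - 4)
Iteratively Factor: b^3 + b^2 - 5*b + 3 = (b - 1)*(b^2 + 2*b - 3) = (b - 1)*(b + 3)*(b - 1)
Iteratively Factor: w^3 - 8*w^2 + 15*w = (w - 5)*(w^2 - 3*w) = (w - 5)*(w - 3)*(w)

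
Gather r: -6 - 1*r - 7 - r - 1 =-2*r - 14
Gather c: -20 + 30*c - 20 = 30*c - 40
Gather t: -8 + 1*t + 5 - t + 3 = 0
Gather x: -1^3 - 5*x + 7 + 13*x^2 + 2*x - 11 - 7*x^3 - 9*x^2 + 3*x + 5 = -7*x^3 + 4*x^2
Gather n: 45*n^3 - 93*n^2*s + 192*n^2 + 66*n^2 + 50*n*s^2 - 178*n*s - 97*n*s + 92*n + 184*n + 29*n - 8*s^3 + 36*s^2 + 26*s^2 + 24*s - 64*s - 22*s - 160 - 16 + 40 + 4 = 45*n^3 + n^2*(258 - 93*s) + n*(50*s^2 - 275*s + 305) - 8*s^3 + 62*s^2 - 62*s - 132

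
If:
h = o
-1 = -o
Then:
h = 1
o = 1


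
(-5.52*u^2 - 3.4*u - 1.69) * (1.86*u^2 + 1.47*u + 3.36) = -10.2672*u^4 - 14.4384*u^3 - 26.6886*u^2 - 13.9083*u - 5.6784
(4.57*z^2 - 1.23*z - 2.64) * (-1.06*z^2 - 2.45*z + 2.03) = -4.8442*z^4 - 9.8927*z^3 + 15.089*z^2 + 3.9711*z - 5.3592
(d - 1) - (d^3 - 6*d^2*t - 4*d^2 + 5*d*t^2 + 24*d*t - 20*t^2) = -d^3 + 6*d^2*t + 4*d^2 - 5*d*t^2 - 24*d*t + d + 20*t^2 - 1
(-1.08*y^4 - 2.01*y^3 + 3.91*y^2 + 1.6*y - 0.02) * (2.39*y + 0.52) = -2.5812*y^5 - 5.3655*y^4 + 8.2997*y^3 + 5.8572*y^2 + 0.7842*y - 0.0104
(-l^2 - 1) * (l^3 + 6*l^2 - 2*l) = -l^5 - 6*l^4 + l^3 - 6*l^2 + 2*l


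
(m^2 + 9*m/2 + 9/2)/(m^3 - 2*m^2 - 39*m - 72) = (m + 3/2)/(m^2 - 5*m - 24)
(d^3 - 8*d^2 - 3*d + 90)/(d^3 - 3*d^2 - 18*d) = (d - 5)/d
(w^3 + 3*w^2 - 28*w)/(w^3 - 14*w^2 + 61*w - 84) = w*(w + 7)/(w^2 - 10*w + 21)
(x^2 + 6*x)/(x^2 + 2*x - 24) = x/(x - 4)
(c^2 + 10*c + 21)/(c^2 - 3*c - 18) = (c + 7)/(c - 6)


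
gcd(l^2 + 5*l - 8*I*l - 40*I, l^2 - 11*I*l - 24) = l - 8*I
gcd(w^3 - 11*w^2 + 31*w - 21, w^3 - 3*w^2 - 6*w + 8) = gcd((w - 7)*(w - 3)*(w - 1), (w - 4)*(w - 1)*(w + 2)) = w - 1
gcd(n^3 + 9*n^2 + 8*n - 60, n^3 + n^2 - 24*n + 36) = n^2 + 4*n - 12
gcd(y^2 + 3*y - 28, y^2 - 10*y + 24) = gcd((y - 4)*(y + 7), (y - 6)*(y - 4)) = y - 4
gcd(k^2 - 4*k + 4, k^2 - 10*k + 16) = k - 2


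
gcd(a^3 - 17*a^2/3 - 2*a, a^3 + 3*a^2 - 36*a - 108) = a - 6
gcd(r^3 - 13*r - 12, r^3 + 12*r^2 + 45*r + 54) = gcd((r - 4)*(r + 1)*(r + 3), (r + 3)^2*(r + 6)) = r + 3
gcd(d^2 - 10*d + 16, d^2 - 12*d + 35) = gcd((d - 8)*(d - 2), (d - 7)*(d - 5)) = 1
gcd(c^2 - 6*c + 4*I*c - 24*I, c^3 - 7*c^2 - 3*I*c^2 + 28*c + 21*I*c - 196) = c + 4*I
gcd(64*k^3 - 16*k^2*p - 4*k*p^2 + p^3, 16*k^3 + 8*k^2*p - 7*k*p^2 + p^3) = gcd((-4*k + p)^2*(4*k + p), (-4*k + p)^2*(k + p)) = 16*k^2 - 8*k*p + p^2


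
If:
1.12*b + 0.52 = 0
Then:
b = -0.46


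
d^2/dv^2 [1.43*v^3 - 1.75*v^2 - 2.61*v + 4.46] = 8.58*v - 3.5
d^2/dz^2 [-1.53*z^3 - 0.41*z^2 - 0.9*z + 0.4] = -9.18*z - 0.82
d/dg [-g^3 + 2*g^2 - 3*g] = -3*g^2 + 4*g - 3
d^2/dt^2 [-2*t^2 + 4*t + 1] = -4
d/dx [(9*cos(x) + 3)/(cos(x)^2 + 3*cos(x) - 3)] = 3*(3*cos(x)^2 + 2*cos(x) + 12)*sin(x)/(cos(x)^2 + 3*cos(x) - 3)^2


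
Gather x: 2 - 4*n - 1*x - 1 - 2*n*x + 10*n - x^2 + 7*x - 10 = 6*n - x^2 + x*(6 - 2*n) - 9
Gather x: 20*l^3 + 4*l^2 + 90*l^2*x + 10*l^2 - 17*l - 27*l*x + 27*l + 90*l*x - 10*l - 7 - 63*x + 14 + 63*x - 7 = 20*l^3 + 14*l^2 + x*(90*l^2 + 63*l)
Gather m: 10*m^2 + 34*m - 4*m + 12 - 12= 10*m^2 + 30*m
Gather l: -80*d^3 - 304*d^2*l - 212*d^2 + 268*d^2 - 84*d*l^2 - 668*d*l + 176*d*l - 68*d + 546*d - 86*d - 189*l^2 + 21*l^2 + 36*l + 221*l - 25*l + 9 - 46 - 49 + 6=-80*d^3 + 56*d^2 + 392*d + l^2*(-84*d - 168) + l*(-304*d^2 - 492*d + 232) - 80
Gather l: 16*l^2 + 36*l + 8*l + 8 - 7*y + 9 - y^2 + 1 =16*l^2 + 44*l - y^2 - 7*y + 18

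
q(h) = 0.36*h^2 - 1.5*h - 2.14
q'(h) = 0.72*h - 1.5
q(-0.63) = -1.05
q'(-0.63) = -1.95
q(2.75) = -3.54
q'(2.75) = 0.48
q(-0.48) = -1.34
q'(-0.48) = -1.85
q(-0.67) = -0.97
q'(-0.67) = -1.98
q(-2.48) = 3.79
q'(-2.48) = -3.29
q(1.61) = -3.62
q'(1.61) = -0.34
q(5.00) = -0.64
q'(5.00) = 2.10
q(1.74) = -3.66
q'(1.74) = -0.25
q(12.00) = 31.70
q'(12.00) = 7.14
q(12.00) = 31.70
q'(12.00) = 7.14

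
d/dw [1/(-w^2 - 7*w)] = (2*w + 7)/(w^2*(w + 7)^2)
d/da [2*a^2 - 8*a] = 4*a - 8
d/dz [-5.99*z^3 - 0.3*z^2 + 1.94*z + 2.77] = -17.97*z^2 - 0.6*z + 1.94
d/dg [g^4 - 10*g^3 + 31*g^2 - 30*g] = 4*g^3 - 30*g^2 + 62*g - 30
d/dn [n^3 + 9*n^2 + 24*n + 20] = 3*n^2 + 18*n + 24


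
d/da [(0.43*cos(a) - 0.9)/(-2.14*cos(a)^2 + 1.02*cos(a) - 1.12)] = (-0.9202*cos(a)^2 + 3.852*cos(a) - 0.4364)*sin(a)/(4.5796*cos(a)^4 - 4.3656*cos(a)^3 + 5.834*cos(a)^2 - 2.2848*cos(a) + 1.2544)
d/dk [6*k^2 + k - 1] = 12*k + 1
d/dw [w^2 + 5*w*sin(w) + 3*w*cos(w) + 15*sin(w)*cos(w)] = -3*w*sin(w) + 5*w*cos(w) + 2*w + 5*sin(w) + 3*cos(w) + 15*cos(2*w)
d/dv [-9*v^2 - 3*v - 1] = -18*v - 3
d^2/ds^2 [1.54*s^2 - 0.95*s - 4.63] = 3.08000000000000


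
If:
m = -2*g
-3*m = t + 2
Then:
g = t/6 + 1/3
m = -t/3 - 2/3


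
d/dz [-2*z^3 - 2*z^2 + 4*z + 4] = -6*z^2 - 4*z + 4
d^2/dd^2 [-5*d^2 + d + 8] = -10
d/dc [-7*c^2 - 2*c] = -14*c - 2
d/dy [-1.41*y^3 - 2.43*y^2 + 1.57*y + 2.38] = -4.23*y^2 - 4.86*y + 1.57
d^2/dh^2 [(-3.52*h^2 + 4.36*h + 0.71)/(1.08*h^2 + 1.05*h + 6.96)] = (18.154368*h^3 + 163.72368*h^2 - 191.808648*h - 413.86293)/(1.259712*h^6 + 3.67416*h^5 + 27.926532*h^4 + 48.513465*h^3 + 179.970984*h^2 + 152.59104*h + 337.153536)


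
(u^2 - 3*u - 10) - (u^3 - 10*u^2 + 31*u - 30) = -u^3 + 11*u^2 - 34*u + 20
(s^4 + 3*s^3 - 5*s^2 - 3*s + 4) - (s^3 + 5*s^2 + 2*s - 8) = s^4 + 2*s^3 - 10*s^2 - 5*s + 12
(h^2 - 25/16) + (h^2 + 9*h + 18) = 2*h^2 + 9*h + 263/16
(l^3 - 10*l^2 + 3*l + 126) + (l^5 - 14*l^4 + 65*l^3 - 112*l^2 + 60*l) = l^5 - 14*l^4 + 66*l^3 - 122*l^2 + 63*l + 126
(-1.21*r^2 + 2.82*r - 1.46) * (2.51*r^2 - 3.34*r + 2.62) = -3.0371*r^4 + 11.1196*r^3 - 16.2536*r^2 + 12.2648*r - 3.8252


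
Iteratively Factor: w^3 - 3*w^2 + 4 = (w - 2)*(w^2 - w - 2) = (w - 2)^2*(w + 1)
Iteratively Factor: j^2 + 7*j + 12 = (j + 3)*(j + 4)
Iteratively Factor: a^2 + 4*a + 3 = (a + 1)*(a + 3)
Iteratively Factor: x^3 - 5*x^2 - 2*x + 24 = (x - 4)*(x^2 - x - 6) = (x - 4)*(x - 3)*(x + 2)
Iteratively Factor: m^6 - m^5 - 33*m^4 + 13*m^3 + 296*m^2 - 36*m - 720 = (m - 5)*(m^5 + 4*m^4 - 13*m^3 - 52*m^2 + 36*m + 144) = (m - 5)*(m - 3)*(m^4 + 7*m^3 + 8*m^2 - 28*m - 48) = (m - 5)*(m - 3)*(m - 2)*(m^3 + 9*m^2 + 26*m + 24) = (m - 5)*(m - 3)*(m - 2)*(m + 4)*(m^2 + 5*m + 6) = (m - 5)*(m - 3)*(m - 2)*(m + 2)*(m + 4)*(m + 3)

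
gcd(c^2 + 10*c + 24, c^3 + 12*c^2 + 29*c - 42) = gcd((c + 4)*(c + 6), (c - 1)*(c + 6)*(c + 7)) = c + 6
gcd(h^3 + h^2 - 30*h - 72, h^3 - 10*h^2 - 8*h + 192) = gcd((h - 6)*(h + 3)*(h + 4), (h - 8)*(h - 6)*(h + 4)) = h^2 - 2*h - 24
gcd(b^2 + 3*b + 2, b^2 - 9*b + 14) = 1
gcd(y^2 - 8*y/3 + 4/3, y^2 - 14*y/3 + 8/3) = y - 2/3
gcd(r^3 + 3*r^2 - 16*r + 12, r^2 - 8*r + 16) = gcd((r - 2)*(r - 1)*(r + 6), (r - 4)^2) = 1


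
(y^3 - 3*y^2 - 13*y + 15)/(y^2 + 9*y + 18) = (y^2 - 6*y + 5)/(y + 6)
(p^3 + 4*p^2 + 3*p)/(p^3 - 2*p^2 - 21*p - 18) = p/(p - 6)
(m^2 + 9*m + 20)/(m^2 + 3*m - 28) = (m^2 + 9*m + 20)/(m^2 + 3*m - 28)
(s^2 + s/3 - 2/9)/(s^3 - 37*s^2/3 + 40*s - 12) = (s + 2/3)/(s^2 - 12*s + 36)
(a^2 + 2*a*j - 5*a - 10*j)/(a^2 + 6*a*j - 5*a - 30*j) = (a + 2*j)/(a + 6*j)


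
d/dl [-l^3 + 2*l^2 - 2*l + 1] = -3*l^2 + 4*l - 2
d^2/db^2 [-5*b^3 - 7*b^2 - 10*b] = -30*b - 14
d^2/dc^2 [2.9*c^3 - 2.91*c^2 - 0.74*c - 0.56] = 17.4*c - 5.82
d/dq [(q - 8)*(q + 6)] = 2*q - 2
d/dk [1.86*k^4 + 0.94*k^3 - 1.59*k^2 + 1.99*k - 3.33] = 7.44*k^3 + 2.82*k^2 - 3.18*k + 1.99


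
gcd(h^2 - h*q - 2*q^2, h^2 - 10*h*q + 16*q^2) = -h + 2*q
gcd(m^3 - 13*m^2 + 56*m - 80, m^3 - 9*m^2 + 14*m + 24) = m - 4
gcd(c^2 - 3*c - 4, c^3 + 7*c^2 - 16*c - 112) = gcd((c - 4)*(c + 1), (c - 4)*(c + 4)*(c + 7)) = c - 4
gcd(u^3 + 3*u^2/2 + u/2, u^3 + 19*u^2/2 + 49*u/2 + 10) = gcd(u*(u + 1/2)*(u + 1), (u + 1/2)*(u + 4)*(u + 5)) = u + 1/2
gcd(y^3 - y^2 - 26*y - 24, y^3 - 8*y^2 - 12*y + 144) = y^2 - 2*y - 24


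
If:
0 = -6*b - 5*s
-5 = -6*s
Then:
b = -25/36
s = 5/6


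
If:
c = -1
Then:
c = -1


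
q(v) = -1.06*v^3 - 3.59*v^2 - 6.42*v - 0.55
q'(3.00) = -56.58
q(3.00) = -80.74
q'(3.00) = -56.58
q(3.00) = -80.74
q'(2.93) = -54.76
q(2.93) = -76.84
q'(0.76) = -13.71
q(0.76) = -7.97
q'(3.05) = -57.90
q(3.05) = -83.60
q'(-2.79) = -11.14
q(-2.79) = 12.44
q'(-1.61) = -3.10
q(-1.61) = 4.90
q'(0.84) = -14.70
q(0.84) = -9.10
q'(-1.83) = -3.93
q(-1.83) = 5.67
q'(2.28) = -39.32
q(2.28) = -46.41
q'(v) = -3.18*v^2 - 7.18*v - 6.42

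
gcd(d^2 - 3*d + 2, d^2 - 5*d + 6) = d - 2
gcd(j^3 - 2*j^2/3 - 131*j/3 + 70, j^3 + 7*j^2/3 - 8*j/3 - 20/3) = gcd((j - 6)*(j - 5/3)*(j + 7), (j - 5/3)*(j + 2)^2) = j - 5/3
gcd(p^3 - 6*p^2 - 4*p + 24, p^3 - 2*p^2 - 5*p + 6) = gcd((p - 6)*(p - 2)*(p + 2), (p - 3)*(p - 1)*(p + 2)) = p + 2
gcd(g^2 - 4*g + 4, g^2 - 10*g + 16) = g - 2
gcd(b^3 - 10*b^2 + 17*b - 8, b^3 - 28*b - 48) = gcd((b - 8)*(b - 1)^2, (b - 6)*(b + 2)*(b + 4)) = 1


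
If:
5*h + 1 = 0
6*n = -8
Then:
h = -1/5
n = -4/3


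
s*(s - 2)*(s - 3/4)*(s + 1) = s^4 - 7*s^3/4 - 5*s^2/4 + 3*s/2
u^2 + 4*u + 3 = (u + 1)*(u + 3)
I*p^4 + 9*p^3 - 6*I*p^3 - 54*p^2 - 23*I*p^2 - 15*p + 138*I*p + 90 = (p - 6)*(p - 5*I)*(p - 3*I)*(I*p + 1)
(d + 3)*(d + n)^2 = d^3 + 2*d^2*n + 3*d^2 + d*n^2 + 6*d*n + 3*n^2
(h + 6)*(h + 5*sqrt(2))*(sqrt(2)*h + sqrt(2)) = sqrt(2)*h^3 + 7*sqrt(2)*h^2 + 10*h^2 + 6*sqrt(2)*h + 70*h + 60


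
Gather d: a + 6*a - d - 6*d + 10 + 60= 7*a - 7*d + 70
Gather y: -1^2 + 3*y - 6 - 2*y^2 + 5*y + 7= -2*y^2 + 8*y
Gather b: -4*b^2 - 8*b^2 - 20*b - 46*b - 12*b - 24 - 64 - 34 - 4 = -12*b^2 - 78*b - 126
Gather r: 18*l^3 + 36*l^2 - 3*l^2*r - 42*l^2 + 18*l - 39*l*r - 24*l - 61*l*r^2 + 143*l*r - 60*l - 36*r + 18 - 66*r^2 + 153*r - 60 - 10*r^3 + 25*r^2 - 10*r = 18*l^3 - 6*l^2 - 66*l - 10*r^3 + r^2*(-61*l - 41) + r*(-3*l^2 + 104*l + 107) - 42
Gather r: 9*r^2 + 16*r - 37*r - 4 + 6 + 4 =9*r^2 - 21*r + 6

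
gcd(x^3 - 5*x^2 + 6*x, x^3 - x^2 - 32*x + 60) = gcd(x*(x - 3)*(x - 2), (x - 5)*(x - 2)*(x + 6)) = x - 2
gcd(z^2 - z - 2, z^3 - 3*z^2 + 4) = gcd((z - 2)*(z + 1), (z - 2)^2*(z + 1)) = z^2 - z - 2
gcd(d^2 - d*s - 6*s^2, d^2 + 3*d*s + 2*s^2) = d + 2*s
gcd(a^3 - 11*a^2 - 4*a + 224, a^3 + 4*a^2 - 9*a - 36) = a + 4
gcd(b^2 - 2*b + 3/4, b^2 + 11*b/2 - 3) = b - 1/2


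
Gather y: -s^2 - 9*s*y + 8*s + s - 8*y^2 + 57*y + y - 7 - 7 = -s^2 + 9*s - 8*y^2 + y*(58 - 9*s) - 14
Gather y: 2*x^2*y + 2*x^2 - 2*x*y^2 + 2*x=2*x^2*y + 2*x^2 - 2*x*y^2 + 2*x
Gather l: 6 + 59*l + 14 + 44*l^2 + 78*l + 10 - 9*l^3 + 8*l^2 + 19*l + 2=-9*l^3 + 52*l^2 + 156*l + 32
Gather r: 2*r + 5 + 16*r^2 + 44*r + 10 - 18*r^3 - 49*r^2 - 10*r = -18*r^3 - 33*r^2 + 36*r + 15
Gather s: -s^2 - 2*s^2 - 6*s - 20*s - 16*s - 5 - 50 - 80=-3*s^2 - 42*s - 135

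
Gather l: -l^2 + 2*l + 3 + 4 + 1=-l^2 + 2*l + 8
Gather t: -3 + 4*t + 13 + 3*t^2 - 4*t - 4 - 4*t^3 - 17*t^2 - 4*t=-4*t^3 - 14*t^2 - 4*t + 6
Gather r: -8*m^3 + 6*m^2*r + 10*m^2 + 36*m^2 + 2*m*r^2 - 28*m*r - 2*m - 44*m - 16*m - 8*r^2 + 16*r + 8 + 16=-8*m^3 + 46*m^2 - 62*m + r^2*(2*m - 8) + r*(6*m^2 - 28*m + 16) + 24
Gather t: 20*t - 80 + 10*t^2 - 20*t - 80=10*t^2 - 160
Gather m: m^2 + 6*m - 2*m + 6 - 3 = m^2 + 4*m + 3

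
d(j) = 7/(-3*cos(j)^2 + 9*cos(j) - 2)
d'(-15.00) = -0.55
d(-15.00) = -0.66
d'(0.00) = 0.00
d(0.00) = 1.75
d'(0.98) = 7.59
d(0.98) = 3.36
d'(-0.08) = -0.11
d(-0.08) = 1.75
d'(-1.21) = -69.85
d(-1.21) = 8.71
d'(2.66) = 0.31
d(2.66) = -0.57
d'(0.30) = 0.45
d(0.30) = 1.81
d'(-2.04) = -1.64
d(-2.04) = -1.05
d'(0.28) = 0.42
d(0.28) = 1.80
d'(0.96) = 6.74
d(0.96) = 3.22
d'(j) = 7*(-6*sin(j)*cos(j) + 9*sin(j))/(-3*cos(j)^2 + 9*cos(j) - 2)^2 = 21*(3 - 2*cos(j))*sin(j)/(3*cos(j)^2 - 9*cos(j) + 2)^2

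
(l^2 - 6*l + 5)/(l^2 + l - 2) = (l - 5)/(l + 2)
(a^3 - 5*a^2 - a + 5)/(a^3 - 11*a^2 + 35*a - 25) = (a + 1)/(a - 5)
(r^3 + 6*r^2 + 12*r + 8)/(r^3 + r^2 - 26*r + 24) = (r^3 + 6*r^2 + 12*r + 8)/(r^3 + r^2 - 26*r + 24)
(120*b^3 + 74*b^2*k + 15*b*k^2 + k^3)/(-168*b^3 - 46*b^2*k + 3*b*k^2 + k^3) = (-5*b - k)/(7*b - k)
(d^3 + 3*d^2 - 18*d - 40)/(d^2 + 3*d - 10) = (d^2 - 2*d - 8)/(d - 2)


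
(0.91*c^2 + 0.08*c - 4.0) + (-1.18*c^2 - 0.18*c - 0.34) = -0.27*c^2 - 0.1*c - 4.34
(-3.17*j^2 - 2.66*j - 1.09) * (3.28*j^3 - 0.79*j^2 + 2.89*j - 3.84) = -10.3976*j^5 - 6.2205*j^4 - 10.6351*j^3 + 5.3465*j^2 + 7.0643*j + 4.1856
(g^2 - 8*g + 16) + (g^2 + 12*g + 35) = 2*g^2 + 4*g + 51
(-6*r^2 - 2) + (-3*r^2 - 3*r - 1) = -9*r^2 - 3*r - 3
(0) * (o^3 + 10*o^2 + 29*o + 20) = 0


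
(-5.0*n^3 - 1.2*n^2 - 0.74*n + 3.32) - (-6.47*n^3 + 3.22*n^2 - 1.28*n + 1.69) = 1.47*n^3 - 4.42*n^2 + 0.54*n + 1.63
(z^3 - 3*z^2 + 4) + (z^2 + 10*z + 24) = z^3 - 2*z^2 + 10*z + 28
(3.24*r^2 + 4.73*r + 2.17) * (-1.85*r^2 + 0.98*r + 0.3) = -5.994*r^4 - 5.5753*r^3 + 1.5929*r^2 + 3.5456*r + 0.651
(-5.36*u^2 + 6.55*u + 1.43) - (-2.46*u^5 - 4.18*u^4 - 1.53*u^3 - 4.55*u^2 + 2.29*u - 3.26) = 2.46*u^5 + 4.18*u^4 + 1.53*u^3 - 0.81*u^2 + 4.26*u + 4.69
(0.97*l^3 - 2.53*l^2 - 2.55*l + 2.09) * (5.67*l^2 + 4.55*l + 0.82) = 5.4999*l^5 - 9.9316*l^4 - 25.1746*l^3 - 1.8268*l^2 + 7.4185*l + 1.7138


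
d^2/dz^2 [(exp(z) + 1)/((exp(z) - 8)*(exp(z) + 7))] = (exp(4*z) + 5*exp(3*z) + 333*exp(2*z) + 169*exp(z) + 3080)*exp(z)/(exp(6*z) - 3*exp(5*z) - 165*exp(4*z) + 335*exp(3*z) + 9240*exp(2*z) - 9408*exp(z) - 175616)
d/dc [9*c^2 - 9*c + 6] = 18*c - 9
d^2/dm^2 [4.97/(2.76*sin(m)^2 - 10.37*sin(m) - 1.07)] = (151.437888*sin(m)^4 - 426.742092*sin(m)^3 + 366.011177*sin(m)^2 + 798.337561*sin(m) - 1098.271594)/(-2.76*sin(m)^2 + 10.37*sin(m) + 1.07)^3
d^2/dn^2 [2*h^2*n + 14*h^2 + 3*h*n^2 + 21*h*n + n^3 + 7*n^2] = 6*h + 6*n + 14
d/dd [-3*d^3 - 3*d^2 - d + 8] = -9*d^2 - 6*d - 1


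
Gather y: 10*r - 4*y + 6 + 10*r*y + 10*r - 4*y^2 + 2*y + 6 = 20*r - 4*y^2 + y*(10*r - 2) + 12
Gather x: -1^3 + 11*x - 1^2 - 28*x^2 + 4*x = -28*x^2 + 15*x - 2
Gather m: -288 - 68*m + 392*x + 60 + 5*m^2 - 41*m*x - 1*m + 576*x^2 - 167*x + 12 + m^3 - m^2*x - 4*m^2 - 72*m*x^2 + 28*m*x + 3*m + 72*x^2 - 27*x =m^3 + m^2*(1 - x) + m*(-72*x^2 - 13*x - 66) + 648*x^2 + 198*x - 216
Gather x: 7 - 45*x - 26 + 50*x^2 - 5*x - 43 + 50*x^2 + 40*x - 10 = 100*x^2 - 10*x - 72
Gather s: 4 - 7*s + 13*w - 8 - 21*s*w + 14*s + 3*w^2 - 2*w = s*(7 - 21*w) + 3*w^2 + 11*w - 4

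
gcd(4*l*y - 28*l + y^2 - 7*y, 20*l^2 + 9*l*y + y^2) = 4*l + y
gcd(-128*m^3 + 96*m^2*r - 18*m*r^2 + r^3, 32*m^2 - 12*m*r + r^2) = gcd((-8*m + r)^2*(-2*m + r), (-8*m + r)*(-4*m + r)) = -8*m + r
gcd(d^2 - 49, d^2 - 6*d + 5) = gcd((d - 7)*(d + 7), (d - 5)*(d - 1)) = 1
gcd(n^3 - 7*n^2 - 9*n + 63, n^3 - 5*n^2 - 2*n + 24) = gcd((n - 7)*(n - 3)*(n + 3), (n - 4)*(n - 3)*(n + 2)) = n - 3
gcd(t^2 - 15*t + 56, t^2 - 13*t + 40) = t - 8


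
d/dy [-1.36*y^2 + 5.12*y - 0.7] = 5.12 - 2.72*y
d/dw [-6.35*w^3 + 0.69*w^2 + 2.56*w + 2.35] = -19.05*w^2 + 1.38*w + 2.56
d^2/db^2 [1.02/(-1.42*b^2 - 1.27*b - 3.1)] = (4.113456*b^2 + 3.678936*b - 1.02*(2.84*b + 1.27)*(5.68*b + 2.54) + 8.98008)/(1.42*b^2 + 1.27*b + 3.1)^3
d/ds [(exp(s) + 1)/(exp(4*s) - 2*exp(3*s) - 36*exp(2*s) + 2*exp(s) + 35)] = 3*(-exp(2*s) + 2*exp(s) + 11)*exp(s)/(exp(6*s) - 6*exp(5*s) - 57*exp(4*s) + 268*exp(3*s) + 879*exp(2*s) - 2310*exp(s) + 1225)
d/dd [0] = 0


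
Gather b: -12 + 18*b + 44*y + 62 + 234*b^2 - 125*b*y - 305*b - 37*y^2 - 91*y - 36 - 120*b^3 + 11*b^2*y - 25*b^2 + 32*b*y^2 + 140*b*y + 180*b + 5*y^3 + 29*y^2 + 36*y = -120*b^3 + b^2*(11*y + 209) + b*(32*y^2 + 15*y - 107) + 5*y^3 - 8*y^2 - 11*y + 14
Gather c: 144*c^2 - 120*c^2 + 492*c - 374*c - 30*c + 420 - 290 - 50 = 24*c^2 + 88*c + 80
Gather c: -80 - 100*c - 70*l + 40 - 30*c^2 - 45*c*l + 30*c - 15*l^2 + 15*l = -30*c^2 + c*(-45*l - 70) - 15*l^2 - 55*l - 40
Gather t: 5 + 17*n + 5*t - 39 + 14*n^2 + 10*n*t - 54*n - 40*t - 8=14*n^2 - 37*n + t*(10*n - 35) - 42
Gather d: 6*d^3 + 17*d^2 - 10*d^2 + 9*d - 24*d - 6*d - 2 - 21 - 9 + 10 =6*d^3 + 7*d^2 - 21*d - 22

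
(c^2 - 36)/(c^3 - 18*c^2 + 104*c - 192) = (c + 6)/(c^2 - 12*c + 32)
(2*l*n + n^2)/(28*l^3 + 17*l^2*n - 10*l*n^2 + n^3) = n*(2*l + n)/(28*l^3 + 17*l^2*n - 10*l*n^2 + n^3)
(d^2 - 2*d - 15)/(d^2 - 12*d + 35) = (d + 3)/(d - 7)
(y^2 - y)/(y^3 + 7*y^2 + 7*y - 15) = y/(y^2 + 8*y + 15)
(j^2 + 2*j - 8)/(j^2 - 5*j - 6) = (-j^2 - 2*j + 8)/(-j^2 + 5*j + 6)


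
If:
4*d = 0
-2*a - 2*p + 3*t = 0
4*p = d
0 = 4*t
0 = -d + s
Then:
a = 0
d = 0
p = 0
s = 0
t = 0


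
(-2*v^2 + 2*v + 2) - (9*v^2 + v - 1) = -11*v^2 + v + 3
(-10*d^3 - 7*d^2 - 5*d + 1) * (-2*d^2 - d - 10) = 20*d^5 + 24*d^4 + 117*d^3 + 73*d^2 + 49*d - 10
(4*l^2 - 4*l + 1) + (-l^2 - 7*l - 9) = 3*l^2 - 11*l - 8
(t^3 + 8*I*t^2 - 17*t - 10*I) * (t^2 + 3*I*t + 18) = t^5 + 11*I*t^4 - 23*t^3 + 83*I*t^2 - 276*t - 180*I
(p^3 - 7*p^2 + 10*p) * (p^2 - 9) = p^5 - 7*p^4 + p^3 + 63*p^2 - 90*p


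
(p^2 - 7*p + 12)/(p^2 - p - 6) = (p - 4)/(p + 2)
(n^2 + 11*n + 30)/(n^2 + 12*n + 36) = (n + 5)/(n + 6)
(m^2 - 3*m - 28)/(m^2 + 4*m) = (m - 7)/m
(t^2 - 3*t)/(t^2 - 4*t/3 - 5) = 3*t/(3*t + 5)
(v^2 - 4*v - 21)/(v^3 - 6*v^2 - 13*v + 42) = 1/(v - 2)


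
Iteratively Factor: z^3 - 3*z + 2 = (z + 2)*(z^2 - 2*z + 1) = (z - 1)*(z + 2)*(z - 1)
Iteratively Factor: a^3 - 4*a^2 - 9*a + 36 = (a - 3)*(a^2 - a - 12) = (a - 3)*(a + 3)*(a - 4)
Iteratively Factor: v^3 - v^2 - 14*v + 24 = (v - 2)*(v^2 + v - 12) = (v - 2)*(v + 4)*(v - 3)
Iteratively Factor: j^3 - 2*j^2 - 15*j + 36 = (j - 3)*(j^2 + j - 12) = (j - 3)^2*(j + 4)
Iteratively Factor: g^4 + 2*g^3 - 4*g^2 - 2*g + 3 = (g + 3)*(g^3 - g^2 - g + 1) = (g + 1)*(g + 3)*(g^2 - 2*g + 1) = (g - 1)*(g + 1)*(g + 3)*(g - 1)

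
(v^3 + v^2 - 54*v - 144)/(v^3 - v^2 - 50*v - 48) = (v + 3)/(v + 1)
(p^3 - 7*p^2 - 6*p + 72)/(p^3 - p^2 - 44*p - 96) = (p^2 - 10*p + 24)/(p^2 - 4*p - 32)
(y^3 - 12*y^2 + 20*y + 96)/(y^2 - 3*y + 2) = (y^3 - 12*y^2 + 20*y + 96)/(y^2 - 3*y + 2)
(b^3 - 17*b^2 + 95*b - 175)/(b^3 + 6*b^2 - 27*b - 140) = (b^2 - 12*b + 35)/(b^2 + 11*b + 28)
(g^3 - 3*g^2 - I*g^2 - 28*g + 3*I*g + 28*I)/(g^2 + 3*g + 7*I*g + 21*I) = (g^3 - g^2*(3 + I) + g*(-28 + 3*I) + 28*I)/(g^2 + g*(3 + 7*I) + 21*I)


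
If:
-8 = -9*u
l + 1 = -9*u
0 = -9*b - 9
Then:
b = -1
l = -9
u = 8/9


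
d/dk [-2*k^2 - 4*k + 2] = -4*k - 4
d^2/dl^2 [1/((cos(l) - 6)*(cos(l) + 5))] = (-4*sin(l)^4 + 123*sin(l)^2 + 105*cos(l)/4 + 3*cos(3*l)/4 - 57)/((cos(l) - 6)^3*(cos(l) + 5)^3)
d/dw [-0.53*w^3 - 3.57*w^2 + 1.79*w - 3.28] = -1.59*w^2 - 7.14*w + 1.79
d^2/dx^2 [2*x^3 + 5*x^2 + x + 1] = 12*x + 10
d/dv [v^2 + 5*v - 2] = 2*v + 5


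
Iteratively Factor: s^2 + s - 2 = (s - 1)*(s + 2)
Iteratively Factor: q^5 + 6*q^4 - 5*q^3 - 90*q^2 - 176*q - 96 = (q + 1)*(q^4 + 5*q^3 - 10*q^2 - 80*q - 96) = (q + 1)*(q + 4)*(q^3 + q^2 - 14*q - 24) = (q + 1)*(q + 2)*(q + 4)*(q^2 - q - 12) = (q - 4)*(q + 1)*(q + 2)*(q + 4)*(q + 3)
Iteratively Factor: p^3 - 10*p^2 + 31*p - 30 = (p - 5)*(p^2 - 5*p + 6) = (p - 5)*(p - 3)*(p - 2)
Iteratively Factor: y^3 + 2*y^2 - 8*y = (y + 4)*(y^2 - 2*y) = y*(y + 4)*(y - 2)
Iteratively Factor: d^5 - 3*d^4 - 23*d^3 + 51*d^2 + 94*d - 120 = (d - 5)*(d^4 + 2*d^3 - 13*d^2 - 14*d + 24) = (d - 5)*(d - 3)*(d^3 + 5*d^2 + 2*d - 8) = (d - 5)*(d - 3)*(d - 1)*(d^2 + 6*d + 8) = (d - 5)*(d - 3)*(d - 1)*(d + 4)*(d + 2)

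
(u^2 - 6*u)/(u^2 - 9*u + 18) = u/(u - 3)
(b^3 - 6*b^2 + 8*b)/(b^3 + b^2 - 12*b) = (b^2 - 6*b + 8)/(b^2 + b - 12)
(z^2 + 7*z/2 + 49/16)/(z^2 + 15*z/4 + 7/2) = (z + 7/4)/(z + 2)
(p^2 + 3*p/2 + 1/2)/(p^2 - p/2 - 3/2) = (2*p + 1)/(2*p - 3)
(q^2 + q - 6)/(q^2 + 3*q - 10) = (q + 3)/(q + 5)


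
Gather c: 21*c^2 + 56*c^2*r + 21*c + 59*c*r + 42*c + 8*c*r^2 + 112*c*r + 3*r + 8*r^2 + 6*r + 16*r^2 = c^2*(56*r + 21) + c*(8*r^2 + 171*r + 63) + 24*r^2 + 9*r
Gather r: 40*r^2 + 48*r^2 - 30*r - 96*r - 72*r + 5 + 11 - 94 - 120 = 88*r^2 - 198*r - 198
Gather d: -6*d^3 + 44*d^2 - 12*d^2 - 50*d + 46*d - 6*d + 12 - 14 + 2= -6*d^3 + 32*d^2 - 10*d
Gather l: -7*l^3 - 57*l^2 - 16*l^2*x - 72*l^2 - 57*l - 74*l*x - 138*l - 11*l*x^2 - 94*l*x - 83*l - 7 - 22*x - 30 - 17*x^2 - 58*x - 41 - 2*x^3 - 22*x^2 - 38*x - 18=-7*l^3 + l^2*(-16*x - 129) + l*(-11*x^2 - 168*x - 278) - 2*x^3 - 39*x^2 - 118*x - 96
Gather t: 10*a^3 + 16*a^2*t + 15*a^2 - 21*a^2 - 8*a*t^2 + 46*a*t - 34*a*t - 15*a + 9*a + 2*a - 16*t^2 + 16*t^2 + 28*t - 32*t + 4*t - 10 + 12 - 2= 10*a^3 - 6*a^2 - 8*a*t^2 - 4*a + t*(16*a^2 + 12*a)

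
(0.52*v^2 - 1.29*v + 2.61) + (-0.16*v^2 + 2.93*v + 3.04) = 0.36*v^2 + 1.64*v + 5.65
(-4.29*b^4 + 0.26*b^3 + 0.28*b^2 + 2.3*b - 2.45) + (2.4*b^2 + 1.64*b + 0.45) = -4.29*b^4 + 0.26*b^3 + 2.68*b^2 + 3.94*b - 2.0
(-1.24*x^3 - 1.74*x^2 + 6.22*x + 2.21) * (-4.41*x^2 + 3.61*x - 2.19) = 5.4684*x^5 + 3.197*x^4 - 30.996*x^3 + 16.5187*x^2 - 5.6437*x - 4.8399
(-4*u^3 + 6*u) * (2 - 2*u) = 8*u^4 - 8*u^3 - 12*u^2 + 12*u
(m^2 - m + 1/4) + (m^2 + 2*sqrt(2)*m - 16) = 2*m^2 - m + 2*sqrt(2)*m - 63/4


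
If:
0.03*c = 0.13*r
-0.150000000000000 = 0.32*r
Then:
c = -2.03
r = -0.47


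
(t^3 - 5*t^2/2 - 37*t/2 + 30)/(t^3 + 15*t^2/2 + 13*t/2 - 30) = (t - 5)/(t + 5)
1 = 1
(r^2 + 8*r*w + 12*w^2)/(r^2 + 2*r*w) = (r + 6*w)/r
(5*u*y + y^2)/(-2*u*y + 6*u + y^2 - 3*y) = y*(5*u + y)/(-2*u*y + 6*u + y^2 - 3*y)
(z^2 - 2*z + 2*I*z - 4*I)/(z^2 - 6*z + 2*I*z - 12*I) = (z - 2)/(z - 6)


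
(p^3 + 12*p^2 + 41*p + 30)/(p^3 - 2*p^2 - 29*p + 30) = (p^2 + 7*p + 6)/(p^2 - 7*p + 6)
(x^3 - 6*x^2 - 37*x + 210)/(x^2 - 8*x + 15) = (x^2 - x - 42)/(x - 3)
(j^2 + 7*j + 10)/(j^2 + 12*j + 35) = (j + 2)/(j + 7)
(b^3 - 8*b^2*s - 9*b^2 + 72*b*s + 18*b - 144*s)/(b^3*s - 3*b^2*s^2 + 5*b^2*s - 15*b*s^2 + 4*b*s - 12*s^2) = (b^3 - 8*b^2*s - 9*b^2 + 72*b*s + 18*b - 144*s)/(s*(b^3 - 3*b^2*s + 5*b^2 - 15*b*s + 4*b - 12*s))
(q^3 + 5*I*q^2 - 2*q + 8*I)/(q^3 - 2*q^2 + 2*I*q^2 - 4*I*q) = (q^2 + 3*I*q + 4)/(q*(q - 2))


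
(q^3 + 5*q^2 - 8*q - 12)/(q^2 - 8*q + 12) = (q^2 + 7*q + 6)/(q - 6)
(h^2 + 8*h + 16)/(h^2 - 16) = (h + 4)/(h - 4)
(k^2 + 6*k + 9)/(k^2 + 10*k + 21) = (k + 3)/(k + 7)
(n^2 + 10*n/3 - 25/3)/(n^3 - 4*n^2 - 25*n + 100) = (n - 5/3)/(n^2 - 9*n + 20)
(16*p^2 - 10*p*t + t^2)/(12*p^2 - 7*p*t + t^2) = (16*p^2 - 10*p*t + t^2)/(12*p^2 - 7*p*t + t^2)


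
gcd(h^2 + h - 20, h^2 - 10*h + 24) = h - 4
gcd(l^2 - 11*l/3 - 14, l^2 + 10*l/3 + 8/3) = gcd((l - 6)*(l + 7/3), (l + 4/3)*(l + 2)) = 1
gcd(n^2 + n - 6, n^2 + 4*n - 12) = n - 2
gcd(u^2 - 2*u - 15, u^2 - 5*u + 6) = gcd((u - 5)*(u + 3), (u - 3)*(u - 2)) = 1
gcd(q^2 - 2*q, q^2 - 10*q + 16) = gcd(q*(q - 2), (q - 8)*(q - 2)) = q - 2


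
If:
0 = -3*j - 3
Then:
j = -1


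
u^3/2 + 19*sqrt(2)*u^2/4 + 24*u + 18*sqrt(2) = (u/2 + sqrt(2))*(u + 3*sqrt(2)/2)*(u + 6*sqrt(2))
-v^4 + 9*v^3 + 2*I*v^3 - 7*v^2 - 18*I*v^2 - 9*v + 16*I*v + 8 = (v - 8)*(v - 1)*(I*v + 1)^2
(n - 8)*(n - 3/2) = n^2 - 19*n/2 + 12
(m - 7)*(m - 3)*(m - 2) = m^3 - 12*m^2 + 41*m - 42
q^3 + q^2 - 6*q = q*(q - 2)*(q + 3)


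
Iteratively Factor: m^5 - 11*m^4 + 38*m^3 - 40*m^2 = (m - 2)*(m^4 - 9*m^3 + 20*m^2) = (m - 5)*(m - 2)*(m^3 - 4*m^2) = (m - 5)*(m - 4)*(m - 2)*(m^2) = m*(m - 5)*(m - 4)*(m - 2)*(m)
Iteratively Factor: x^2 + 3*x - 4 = (x - 1)*(x + 4)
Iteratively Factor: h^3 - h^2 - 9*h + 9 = (h + 3)*(h^2 - 4*h + 3) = (h - 1)*(h + 3)*(h - 3)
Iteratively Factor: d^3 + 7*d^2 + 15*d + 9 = (d + 3)*(d^2 + 4*d + 3) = (d + 3)^2*(d + 1)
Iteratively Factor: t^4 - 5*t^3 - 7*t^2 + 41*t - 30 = (t - 1)*(t^3 - 4*t^2 - 11*t + 30) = (t - 5)*(t - 1)*(t^2 + t - 6) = (t - 5)*(t - 1)*(t + 3)*(t - 2)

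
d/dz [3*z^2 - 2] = 6*z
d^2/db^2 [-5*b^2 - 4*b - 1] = -10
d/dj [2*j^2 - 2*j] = 4*j - 2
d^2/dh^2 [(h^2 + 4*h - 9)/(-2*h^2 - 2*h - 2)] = 3*(-h^3 + 10*h^2 + 13*h + 1)/(h^6 + 3*h^5 + 6*h^4 + 7*h^3 + 6*h^2 + 3*h + 1)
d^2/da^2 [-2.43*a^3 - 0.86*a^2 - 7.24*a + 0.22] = -14.58*a - 1.72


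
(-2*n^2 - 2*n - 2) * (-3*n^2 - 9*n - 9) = 6*n^4 + 24*n^3 + 42*n^2 + 36*n + 18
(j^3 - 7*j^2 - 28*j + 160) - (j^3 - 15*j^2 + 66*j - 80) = 8*j^2 - 94*j + 240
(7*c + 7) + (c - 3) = 8*c + 4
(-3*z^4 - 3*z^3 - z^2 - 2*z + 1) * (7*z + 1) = -21*z^5 - 24*z^4 - 10*z^3 - 15*z^2 + 5*z + 1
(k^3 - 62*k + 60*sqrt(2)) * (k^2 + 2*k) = k^5 + 2*k^4 - 62*k^3 - 124*k^2 + 60*sqrt(2)*k^2 + 120*sqrt(2)*k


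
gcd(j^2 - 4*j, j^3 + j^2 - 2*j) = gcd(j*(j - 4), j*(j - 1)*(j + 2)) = j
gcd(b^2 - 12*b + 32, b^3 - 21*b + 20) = b - 4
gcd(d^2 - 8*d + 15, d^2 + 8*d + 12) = 1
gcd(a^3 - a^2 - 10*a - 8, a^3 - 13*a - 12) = a^2 - 3*a - 4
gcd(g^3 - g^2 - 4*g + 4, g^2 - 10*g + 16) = g - 2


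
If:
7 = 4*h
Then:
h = 7/4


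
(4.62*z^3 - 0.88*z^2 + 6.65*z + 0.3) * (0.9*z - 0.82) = 4.158*z^4 - 4.5804*z^3 + 6.7066*z^2 - 5.183*z - 0.246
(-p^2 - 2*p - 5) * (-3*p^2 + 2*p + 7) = 3*p^4 + 4*p^3 + 4*p^2 - 24*p - 35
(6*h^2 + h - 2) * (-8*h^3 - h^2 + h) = -48*h^5 - 14*h^4 + 21*h^3 + 3*h^2 - 2*h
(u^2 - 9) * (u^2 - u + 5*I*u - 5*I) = u^4 - u^3 + 5*I*u^3 - 9*u^2 - 5*I*u^2 + 9*u - 45*I*u + 45*I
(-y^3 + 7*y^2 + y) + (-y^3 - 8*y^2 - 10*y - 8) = -2*y^3 - y^2 - 9*y - 8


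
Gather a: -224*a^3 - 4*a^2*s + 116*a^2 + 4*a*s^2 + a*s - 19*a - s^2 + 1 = -224*a^3 + a^2*(116 - 4*s) + a*(4*s^2 + s - 19) - s^2 + 1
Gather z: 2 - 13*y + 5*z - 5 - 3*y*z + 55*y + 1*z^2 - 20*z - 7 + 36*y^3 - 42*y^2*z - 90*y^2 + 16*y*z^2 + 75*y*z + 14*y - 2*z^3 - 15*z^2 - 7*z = 36*y^3 - 90*y^2 + 56*y - 2*z^3 + z^2*(16*y - 14) + z*(-42*y^2 + 72*y - 22) - 10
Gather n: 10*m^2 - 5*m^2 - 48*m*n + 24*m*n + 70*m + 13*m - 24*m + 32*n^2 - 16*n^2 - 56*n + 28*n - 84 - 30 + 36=5*m^2 + 59*m + 16*n^2 + n*(-24*m - 28) - 78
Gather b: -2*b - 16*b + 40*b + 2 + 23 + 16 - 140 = 22*b - 99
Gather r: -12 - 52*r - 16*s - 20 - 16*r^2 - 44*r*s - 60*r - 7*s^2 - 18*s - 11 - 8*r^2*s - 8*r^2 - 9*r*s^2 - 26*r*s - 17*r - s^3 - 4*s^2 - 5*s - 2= r^2*(-8*s - 24) + r*(-9*s^2 - 70*s - 129) - s^3 - 11*s^2 - 39*s - 45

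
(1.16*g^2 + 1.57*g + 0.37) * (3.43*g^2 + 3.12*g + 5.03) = 3.9788*g^4 + 9.0043*g^3 + 12.0023*g^2 + 9.0515*g + 1.8611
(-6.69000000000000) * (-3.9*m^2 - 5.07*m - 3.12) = 26.091*m^2 + 33.9183*m + 20.8728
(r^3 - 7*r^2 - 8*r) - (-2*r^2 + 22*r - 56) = r^3 - 5*r^2 - 30*r + 56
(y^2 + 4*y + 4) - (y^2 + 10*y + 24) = -6*y - 20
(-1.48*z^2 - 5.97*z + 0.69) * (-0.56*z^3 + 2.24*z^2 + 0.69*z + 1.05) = 0.8288*z^5 + 0.028*z^4 - 14.7804*z^3 - 4.1277*z^2 - 5.7924*z + 0.7245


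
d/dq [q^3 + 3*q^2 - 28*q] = 3*q^2 + 6*q - 28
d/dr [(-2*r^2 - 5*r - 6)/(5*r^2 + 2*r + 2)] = (21*r^2 + 52*r + 2)/(25*r^4 + 20*r^3 + 24*r^2 + 8*r + 4)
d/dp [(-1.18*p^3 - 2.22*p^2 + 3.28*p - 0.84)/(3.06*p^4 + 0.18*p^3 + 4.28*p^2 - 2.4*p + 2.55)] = (3.6108*p^6 + 13.5864*p^5 - 34.7612*p^4 + 14.7648*p^3 - 17.2838*p^2 - 4.1316*p + 6.348)/(9.3636*p^8 + 1.1016*p^7 + 26.226*p^6 - 13.1472*p^5 + 33.0604*p^4 - 19.626*p^3 + 27.588*p^2 - 12.24*p + 6.5025)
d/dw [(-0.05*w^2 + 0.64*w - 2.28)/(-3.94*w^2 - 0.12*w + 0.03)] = (2.5276*w^2 - 17.9694*w - 0.2544)/(15.5236*w^4 + 0.9456*w^3 - 0.222*w^2 - 0.0072*w + 0.0009)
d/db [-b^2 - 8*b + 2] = -2*b - 8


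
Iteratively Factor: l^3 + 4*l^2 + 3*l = (l + 1)*(l^2 + 3*l) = (l + 1)*(l + 3)*(l)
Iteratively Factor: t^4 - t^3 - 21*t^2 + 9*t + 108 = (t + 3)*(t^3 - 4*t^2 - 9*t + 36) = (t + 3)^2*(t^2 - 7*t + 12) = (t - 4)*(t + 3)^2*(t - 3)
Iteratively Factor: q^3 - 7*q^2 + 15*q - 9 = (q - 3)*(q^2 - 4*q + 3) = (q - 3)^2*(q - 1)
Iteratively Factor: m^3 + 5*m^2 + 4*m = (m + 1)*(m^2 + 4*m) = m*(m + 1)*(m + 4)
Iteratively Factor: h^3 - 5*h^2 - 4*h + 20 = (h + 2)*(h^2 - 7*h + 10) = (h - 5)*(h + 2)*(h - 2)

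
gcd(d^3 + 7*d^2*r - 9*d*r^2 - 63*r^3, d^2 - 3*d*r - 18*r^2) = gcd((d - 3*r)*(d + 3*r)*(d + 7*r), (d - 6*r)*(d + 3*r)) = d + 3*r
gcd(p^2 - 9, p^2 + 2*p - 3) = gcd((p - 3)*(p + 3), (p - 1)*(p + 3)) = p + 3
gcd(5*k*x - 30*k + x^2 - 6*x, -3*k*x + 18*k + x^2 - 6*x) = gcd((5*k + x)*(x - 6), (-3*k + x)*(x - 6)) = x - 6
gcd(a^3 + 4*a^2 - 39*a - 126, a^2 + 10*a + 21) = a^2 + 10*a + 21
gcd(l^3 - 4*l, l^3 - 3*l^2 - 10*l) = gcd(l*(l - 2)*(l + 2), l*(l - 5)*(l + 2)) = l^2 + 2*l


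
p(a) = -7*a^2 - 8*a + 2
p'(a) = -14*a - 8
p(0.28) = -0.79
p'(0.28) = -11.92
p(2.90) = -80.07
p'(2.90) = -48.60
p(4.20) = -155.08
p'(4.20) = -66.80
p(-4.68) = -113.88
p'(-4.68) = 57.52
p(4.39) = -168.02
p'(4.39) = -69.46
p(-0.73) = 4.11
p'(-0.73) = 2.22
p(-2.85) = -32.06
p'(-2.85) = 31.90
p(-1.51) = -1.88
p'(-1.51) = 13.14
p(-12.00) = -910.00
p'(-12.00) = 160.00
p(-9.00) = -493.00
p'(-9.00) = 118.00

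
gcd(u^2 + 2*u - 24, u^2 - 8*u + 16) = u - 4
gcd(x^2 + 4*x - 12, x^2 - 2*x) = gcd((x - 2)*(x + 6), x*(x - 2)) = x - 2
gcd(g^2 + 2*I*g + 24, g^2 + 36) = g + 6*I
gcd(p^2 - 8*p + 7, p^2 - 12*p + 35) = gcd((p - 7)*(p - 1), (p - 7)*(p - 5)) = p - 7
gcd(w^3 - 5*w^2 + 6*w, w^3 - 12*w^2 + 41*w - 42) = w^2 - 5*w + 6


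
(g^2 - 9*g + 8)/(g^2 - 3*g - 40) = (g - 1)/(g + 5)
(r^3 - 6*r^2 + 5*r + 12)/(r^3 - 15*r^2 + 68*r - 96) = (r + 1)/(r - 8)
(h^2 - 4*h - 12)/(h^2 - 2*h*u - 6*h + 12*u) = (-h - 2)/(-h + 2*u)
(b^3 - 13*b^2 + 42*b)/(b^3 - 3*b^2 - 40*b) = (-b^2 + 13*b - 42)/(-b^2 + 3*b + 40)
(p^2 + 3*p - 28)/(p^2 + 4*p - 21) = (p - 4)/(p - 3)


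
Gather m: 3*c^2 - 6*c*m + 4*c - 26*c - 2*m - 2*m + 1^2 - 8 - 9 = 3*c^2 - 22*c + m*(-6*c - 4) - 16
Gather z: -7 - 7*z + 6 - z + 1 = -8*z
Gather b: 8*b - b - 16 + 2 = 7*b - 14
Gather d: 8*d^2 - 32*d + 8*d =8*d^2 - 24*d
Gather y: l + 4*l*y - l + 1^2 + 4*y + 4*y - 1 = y*(4*l + 8)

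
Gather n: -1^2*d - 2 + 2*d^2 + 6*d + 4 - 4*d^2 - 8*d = -2*d^2 - 3*d + 2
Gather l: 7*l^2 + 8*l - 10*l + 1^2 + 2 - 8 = 7*l^2 - 2*l - 5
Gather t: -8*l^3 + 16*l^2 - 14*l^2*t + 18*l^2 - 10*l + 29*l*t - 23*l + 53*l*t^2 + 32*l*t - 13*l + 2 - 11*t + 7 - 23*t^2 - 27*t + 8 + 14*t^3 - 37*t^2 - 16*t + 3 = -8*l^3 + 34*l^2 - 46*l + 14*t^3 + t^2*(53*l - 60) + t*(-14*l^2 + 61*l - 54) + 20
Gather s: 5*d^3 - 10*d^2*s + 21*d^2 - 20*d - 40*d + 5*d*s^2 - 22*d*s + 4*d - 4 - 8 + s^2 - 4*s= 5*d^3 + 21*d^2 - 56*d + s^2*(5*d + 1) + s*(-10*d^2 - 22*d - 4) - 12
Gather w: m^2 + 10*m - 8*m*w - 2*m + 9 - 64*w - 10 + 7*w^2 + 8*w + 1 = m^2 + 8*m + 7*w^2 + w*(-8*m - 56)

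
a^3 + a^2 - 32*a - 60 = (a - 6)*(a + 2)*(a + 5)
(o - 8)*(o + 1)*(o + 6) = o^3 - o^2 - 50*o - 48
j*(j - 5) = j^2 - 5*j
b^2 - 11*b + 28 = (b - 7)*(b - 4)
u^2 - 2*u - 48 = (u - 8)*(u + 6)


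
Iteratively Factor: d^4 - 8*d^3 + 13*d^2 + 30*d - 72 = (d - 3)*(d^3 - 5*d^2 - 2*d + 24) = (d - 4)*(d - 3)*(d^2 - d - 6) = (d - 4)*(d - 3)^2*(d + 2)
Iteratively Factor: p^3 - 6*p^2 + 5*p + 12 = (p - 4)*(p^2 - 2*p - 3) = (p - 4)*(p - 3)*(p + 1)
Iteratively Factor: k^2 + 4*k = (k + 4)*(k)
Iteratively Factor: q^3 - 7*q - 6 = (q + 2)*(q^2 - 2*q - 3) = (q - 3)*(q + 2)*(q + 1)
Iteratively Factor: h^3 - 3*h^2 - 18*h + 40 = (h + 4)*(h^2 - 7*h + 10) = (h - 2)*(h + 4)*(h - 5)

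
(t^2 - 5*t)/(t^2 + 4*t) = (t - 5)/(t + 4)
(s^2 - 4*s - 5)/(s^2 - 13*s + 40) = (s + 1)/(s - 8)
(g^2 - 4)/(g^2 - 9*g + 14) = (g + 2)/(g - 7)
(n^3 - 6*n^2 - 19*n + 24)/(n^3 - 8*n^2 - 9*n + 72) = (n - 1)/(n - 3)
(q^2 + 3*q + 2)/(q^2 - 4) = (q + 1)/(q - 2)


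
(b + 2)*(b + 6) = b^2 + 8*b + 12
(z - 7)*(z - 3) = z^2 - 10*z + 21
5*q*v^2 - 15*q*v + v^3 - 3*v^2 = v*(5*q + v)*(v - 3)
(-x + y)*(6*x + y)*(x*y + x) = -6*x^3*y - 6*x^3 + 5*x^2*y^2 + 5*x^2*y + x*y^3 + x*y^2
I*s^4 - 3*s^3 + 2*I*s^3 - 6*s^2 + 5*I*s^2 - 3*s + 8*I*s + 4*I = (s + 1)*(s - I)*(s + 4*I)*(I*s + I)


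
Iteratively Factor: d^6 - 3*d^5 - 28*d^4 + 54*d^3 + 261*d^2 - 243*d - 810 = (d - 3)*(d^5 - 28*d^3 - 30*d^2 + 171*d + 270) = (d - 3)*(d + 3)*(d^4 - 3*d^3 - 19*d^2 + 27*d + 90) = (d - 5)*(d - 3)*(d + 3)*(d^3 + 2*d^2 - 9*d - 18) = (d - 5)*(d - 3)*(d + 3)^2*(d^2 - d - 6) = (d - 5)*(d - 3)^2*(d + 3)^2*(d + 2)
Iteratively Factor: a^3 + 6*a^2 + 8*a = (a)*(a^2 + 6*a + 8) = a*(a + 4)*(a + 2)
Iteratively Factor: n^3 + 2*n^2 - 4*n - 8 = (n + 2)*(n^2 - 4) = (n - 2)*(n + 2)*(n + 2)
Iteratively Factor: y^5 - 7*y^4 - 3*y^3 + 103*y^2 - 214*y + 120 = (y - 3)*(y^4 - 4*y^3 - 15*y^2 + 58*y - 40) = (y - 5)*(y - 3)*(y^3 + y^2 - 10*y + 8) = (y - 5)*(y - 3)*(y + 4)*(y^2 - 3*y + 2) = (y - 5)*(y - 3)*(y - 2)*(y + 4)*(y - 1)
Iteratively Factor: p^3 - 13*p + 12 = (p + 4)*(p^2 - 4*p + 3) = (p - 1)*(p + 4)*(p - 3)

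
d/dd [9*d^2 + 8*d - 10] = 18*d + 8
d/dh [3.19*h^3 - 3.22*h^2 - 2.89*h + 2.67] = 9.57*h^2 - 6.44*h - 2.89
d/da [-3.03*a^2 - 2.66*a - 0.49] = -6.06*a - 2.66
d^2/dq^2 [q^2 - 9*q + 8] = 2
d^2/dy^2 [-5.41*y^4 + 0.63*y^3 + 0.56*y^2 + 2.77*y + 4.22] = -64.92*y^2 + 3.78*y + 1.12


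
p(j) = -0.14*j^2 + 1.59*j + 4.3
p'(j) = 1.59 - 0.28*j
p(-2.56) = -0.69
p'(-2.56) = 2.31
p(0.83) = 5.52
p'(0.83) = 1.36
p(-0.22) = 3.94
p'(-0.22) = 1.65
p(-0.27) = 3.86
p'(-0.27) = 1.67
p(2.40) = 7.31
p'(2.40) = 0.92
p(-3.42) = -2.78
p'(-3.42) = 2.55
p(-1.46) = 1.68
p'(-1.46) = 2.00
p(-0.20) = 3.98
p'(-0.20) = 1.65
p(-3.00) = -1.73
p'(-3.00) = 2.43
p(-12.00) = -34.94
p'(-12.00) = 4.95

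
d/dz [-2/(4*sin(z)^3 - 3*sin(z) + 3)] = 6*(4*sin(z)^2 - 1)*cos(z)/(sin(3*z) - 3)^2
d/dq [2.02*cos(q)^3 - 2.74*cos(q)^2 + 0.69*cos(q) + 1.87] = (-6.06*cos(q)^2 + 5.48*cos(q) - 0.69)*sin(q)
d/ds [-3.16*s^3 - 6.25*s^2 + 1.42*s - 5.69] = -9.48*s^2 - 12.5*s + 1.42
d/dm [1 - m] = -1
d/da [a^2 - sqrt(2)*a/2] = 2*a - sqrt(2)/2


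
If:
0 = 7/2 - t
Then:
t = 7/2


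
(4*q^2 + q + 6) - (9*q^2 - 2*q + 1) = -5*q^2 + 3*q + 5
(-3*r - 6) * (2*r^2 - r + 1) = -6*r^3 - 9*r^2 + 3*r - 6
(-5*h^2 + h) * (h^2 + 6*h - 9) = -5*h^4 - 29*h^3 + 51*h^2 - 9*h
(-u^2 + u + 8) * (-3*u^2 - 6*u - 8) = 3*u^4 + 3*u^3 - 22*u^2 - 56*u - 64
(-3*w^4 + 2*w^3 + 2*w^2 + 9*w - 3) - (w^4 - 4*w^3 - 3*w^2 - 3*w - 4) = -4*w^4 + 6*w^3 + 5*w^2 + 12*w + 1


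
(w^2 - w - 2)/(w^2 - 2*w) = (w + 1)/w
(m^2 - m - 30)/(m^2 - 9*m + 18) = (m + 5)/(m - 3)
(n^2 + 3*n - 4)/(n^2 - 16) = (n - 1)/(n - 4)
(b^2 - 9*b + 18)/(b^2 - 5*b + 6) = (b - 6)/(b - 2)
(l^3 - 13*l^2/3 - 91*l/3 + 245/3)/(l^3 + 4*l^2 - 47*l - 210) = (l - 7/3)/(l + 6)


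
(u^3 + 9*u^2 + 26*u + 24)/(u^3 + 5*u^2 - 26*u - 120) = (u^2 + 5*u + 6)/(u^2 + u - 30)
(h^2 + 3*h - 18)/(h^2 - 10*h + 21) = (h + 6)/(h - 7)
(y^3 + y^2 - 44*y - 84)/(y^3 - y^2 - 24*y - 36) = (y^2 - y - 42)/(y^2 - 3*y - 18)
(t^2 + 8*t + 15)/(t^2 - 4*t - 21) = (t + 5)/(t - 7)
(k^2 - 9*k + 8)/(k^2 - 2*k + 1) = (k - 8)/(k - 1)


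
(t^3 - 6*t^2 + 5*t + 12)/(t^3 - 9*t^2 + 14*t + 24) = (t - 3)/(t - 6)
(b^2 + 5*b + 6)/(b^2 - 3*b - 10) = (b + 3)/(b - 5)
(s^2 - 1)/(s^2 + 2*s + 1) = (s - 1)/(s + 1)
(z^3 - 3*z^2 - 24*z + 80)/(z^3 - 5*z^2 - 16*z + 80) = (z^2 + z - 20)/(z^2 - z - 20)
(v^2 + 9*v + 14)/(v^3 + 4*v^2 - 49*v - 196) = (v + 2)/(v^2 - 3*v - 28)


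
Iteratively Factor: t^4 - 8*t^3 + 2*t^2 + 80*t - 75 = (t - 1)*(t^3 - 7*t^2 - 5*t + 75) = (t - 5)*(t - 1)*(t^2 - 2*t - 15) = (t - 5)^2*(t - 1)*(t + 3)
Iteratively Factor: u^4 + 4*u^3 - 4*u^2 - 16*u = (u + 4)*(u^3 - 4*u) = (u - 2)*(u + 4)*(u^2 + 2*u) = u*(u - 2)*(u + 4)*(u + 2)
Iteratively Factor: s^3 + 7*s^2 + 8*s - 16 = (s - 1)*(s^2 + 8*s + 16) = (s - 1)*(s + 4)*(s + 4)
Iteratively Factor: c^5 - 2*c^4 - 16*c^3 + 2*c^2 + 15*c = (c + 3)*(c^4 - 5*c^3 - c^2 + 5*c) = (c - 5)*(c + 3)*(c^3 - c) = (c - 5)*(c - 1)*(c + 3)*(c^2 + c) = c*(c - 5)*(c - 1)*(c + 3)*(c + 1)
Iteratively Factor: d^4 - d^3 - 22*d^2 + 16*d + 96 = (d + 4)*(d^3 - 5*d^2 - 2*d + 24) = (d - 4)*(d + 4)*(d^2 - d - 6) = (d - 4)*(d + 2)*(d + 4)*(d - 3)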